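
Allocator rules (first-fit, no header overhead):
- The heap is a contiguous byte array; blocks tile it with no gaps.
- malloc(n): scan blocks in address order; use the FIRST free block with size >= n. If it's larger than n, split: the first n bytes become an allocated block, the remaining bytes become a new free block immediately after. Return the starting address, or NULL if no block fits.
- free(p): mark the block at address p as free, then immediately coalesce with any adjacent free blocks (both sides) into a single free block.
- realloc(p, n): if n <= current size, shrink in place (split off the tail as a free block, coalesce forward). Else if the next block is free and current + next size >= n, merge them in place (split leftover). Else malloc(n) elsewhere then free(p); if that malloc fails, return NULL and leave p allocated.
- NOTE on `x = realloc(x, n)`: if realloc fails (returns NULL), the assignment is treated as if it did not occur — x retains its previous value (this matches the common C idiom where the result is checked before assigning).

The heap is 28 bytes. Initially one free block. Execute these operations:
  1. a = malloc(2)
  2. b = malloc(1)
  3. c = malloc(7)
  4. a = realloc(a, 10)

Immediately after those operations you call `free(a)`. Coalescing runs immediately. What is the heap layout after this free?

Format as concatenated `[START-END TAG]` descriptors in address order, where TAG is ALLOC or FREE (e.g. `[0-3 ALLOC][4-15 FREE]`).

Op 1: a = malloc(2) -> a = 0; heap: [0-1 ALLOC][2-27 FREE]
Op 2: b = malloc(1) -> b = 2; heap: [0-1 ALLOC][2-2 ALLOC][3-27 FREE]
Op 3: c = malloc(7) -> c = 3; heap: [0-1 ALLOC][2-2 ALLOC][3-9 ALLOC][10-27 FREE]
Op 4: a = realloc(a, 10) -> a = 10; heap: [0-1 FREE][2-2 ALLOC][3-9 ALLOC][10-19 ALLOC][20-27 FREE]
free(a): a = 10 -> block [10-19 ALLOC]; mark free, coalesce with adjacent free neighbors -> [0-1 FREE][2-2 ALLOC][3-9 ALLOC][10-27 FREE]

Answer: [0-1 FREE][2-2 ALLOC][3-9 ALLOC][10-27 FREE]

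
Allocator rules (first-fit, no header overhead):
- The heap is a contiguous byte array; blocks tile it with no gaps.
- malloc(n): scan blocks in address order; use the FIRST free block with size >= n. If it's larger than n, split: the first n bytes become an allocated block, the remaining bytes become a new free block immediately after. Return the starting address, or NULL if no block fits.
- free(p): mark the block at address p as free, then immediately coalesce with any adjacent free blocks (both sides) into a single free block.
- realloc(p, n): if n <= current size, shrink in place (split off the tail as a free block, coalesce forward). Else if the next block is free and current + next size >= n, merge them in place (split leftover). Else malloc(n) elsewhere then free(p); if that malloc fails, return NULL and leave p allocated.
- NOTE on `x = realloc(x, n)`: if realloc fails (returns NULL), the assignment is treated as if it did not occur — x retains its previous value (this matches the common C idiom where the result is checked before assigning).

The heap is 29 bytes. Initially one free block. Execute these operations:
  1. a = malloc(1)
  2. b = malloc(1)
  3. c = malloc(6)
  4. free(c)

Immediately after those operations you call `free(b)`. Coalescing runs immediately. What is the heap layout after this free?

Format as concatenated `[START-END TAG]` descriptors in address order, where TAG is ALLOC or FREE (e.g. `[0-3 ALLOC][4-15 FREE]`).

Answer: [0-0 ALLOC][1-28 FREE]

Derivation:
Op 1: a = malloc(1) -> a = 0; heap: [0-0 ALLOC][1-28 FREE]
Op 2: b = malloc(1) -> b = 1; heap: [0-0 ALLOC][1-1 ALLOC][2-28 FREE]
Op 3: c = malloc(6) -> c = 2; heap: [0-0 ALLOC][1-1 ALLOC][2-7 ALLOC][8-28 FREE]
Op 4: free(c) -> (freed c); heap: [0-0 ALLOC][1-1 ALLOC][2-28 FREE]
free(b): b = 1 -> block [1-1 ALLOC]; mark free, coalesce with adjacent free neighbors -> [0-0 ALLOC][1-28 FREE]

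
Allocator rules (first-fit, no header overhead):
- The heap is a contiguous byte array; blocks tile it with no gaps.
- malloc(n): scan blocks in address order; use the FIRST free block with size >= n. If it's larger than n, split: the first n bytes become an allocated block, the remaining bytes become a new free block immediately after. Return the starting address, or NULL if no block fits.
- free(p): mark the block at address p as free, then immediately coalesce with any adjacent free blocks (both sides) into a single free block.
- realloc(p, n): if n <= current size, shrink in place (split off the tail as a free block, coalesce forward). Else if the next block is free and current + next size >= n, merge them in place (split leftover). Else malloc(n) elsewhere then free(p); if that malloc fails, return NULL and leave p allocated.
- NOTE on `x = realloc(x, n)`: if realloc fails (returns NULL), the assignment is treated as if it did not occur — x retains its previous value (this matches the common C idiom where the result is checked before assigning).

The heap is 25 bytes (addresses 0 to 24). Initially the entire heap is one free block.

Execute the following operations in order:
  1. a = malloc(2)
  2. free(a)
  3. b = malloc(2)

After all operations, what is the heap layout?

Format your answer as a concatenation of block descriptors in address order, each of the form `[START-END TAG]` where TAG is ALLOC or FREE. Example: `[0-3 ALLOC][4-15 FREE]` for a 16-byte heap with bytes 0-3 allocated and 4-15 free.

Op 1: a = malloc(2) -> a = 0; heap: [0-1 ALLOC][2-24 FREE]
Op 2: free(a) -> (freed a); heap: [0-24 FREE]
Op 3: b = malloc(2) -> b = 0; heap: [0-1 ALLOC][2-24 FREE]

Answer: [0-1 ALLOC][2-24 FREE]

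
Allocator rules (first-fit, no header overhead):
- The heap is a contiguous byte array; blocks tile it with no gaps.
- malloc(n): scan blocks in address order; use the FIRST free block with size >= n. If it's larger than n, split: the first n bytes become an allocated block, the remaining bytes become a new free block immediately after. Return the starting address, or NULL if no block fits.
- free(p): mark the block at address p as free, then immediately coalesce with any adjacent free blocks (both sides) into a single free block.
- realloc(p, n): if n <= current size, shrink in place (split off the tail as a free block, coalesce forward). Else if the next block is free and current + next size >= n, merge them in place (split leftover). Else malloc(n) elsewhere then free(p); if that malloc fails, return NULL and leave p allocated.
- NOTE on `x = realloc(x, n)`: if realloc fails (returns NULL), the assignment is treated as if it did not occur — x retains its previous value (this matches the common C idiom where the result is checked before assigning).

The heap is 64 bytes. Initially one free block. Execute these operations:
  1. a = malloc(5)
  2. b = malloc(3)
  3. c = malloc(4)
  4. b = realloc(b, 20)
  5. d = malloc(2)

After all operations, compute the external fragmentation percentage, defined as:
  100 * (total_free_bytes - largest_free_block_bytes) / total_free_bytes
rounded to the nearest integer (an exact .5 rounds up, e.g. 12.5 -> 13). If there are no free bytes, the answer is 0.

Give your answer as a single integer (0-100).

Op 1: a = malloc(5) -> a = 0; heap: [0-4 ALLOC][5-63 FREE]
Op 2: b = malloc(3) -> b = 5; heap: [0-4 ALLOC][5-7 ALLOC][8-63 FREE]
Op 3: c = malloc(4) -> c = 8; heap: [0-4 ALLOC][5-7 ALLOC][8-11 ALLOC][12-63 FREE]
Op 4: b = realloc(b, 20) -> b = 12; heap: [0-4 ALLOC][5-7 FREE][8-11 ALLOC][12-31 ALLOC][32-63 FREE]
Op 5: d = malloc(2) -> d = 5; heap: [0-4 ALLOC][5-6 ALLOC][7-7 FREE][8-11 ALLOC][12-31 ALLOC][32-63 FREE]
Free blocks: [1 32] total_free=33 largest=32 -> 100*(33-32)/33 = 100/33 ≈ 3.030 -> rounds to 3

Answer: 3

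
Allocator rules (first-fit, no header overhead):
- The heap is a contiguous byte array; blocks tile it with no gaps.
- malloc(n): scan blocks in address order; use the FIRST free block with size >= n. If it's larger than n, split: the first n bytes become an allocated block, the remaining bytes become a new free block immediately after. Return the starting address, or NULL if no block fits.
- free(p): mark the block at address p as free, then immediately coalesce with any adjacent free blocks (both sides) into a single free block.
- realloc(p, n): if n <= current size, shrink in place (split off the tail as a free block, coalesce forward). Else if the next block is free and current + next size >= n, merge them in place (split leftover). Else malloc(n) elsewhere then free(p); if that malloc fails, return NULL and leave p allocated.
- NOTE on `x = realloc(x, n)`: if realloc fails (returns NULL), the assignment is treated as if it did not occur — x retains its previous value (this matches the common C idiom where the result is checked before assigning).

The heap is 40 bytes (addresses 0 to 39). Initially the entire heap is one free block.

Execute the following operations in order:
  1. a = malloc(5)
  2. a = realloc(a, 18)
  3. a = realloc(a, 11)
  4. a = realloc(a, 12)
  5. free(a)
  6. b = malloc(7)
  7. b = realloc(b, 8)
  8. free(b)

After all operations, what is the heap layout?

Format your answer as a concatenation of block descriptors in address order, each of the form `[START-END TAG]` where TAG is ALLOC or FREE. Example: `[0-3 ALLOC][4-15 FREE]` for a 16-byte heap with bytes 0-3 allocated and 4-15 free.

Op 1: a = malloc(5) -> a = 0; heap: [0-4 ALLOC][5-39 FREE]
Op 2: a = realloc(a, 18) -> a = 0; heap: [0-17 ALLOC][18-39 FREE]
Op 3: a = realloc(a, 11) -> a = 0; heap: [0-10 ALLOC][11-39 FREE]
Op 4: a = realloc(a, 12) -> a = 0; heap: [0-11 ALLOC][12-39 FREE]
Op 5: free(a) -> (freed a); heap: [0-39 FREE]
Op 6: b = malloc(7) -> b = 0; heap: [0-6 ALLOC][7-39 FREE]
Op 7: b = realloc(b, 8) -> b = 0; heap: [0-7 ALLOC][8-39 FREE]
Op 8: free(b) -> (freed b); heap: [0-39 FREE]

Answer: [0-39 FREE]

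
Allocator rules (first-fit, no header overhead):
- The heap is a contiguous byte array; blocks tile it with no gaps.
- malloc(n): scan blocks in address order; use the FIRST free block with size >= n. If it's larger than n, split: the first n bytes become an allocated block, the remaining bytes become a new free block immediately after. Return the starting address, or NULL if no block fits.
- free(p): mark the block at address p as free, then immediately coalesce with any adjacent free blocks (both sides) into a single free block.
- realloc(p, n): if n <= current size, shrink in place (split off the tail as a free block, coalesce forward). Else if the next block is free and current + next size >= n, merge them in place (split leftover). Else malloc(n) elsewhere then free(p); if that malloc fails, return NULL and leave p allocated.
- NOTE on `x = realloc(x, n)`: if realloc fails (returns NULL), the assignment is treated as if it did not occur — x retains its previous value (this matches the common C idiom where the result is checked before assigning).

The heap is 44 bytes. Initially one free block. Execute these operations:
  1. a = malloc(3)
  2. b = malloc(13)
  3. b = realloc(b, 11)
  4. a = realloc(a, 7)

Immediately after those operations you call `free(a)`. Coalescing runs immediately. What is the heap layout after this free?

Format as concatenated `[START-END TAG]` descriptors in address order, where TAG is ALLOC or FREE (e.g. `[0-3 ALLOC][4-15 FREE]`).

Op 1: a = malloc(3) -> a = 0; heap: [0-2 ALLOC][3-43 FREE]
Op 2: b = malloc(13) -> b = 3; heap: [0-2 ALLOC][3-15 ALLOC][16-43 FREE]
Op 3: b = realloc(b, 11) -> b = 3; heap: [0-2 ALLOC][3-13 ALLOC][14-43 FREE]
Op 4: a = realloc(a, 7) -> a = 14; heap: [0-2 FREE][3-13 ALLOC][14-20 ALLOC][21-43 FREE]
free(a): a = 14 -> block [14-20 ALLOC]; mark free, coalesce with adjacent free neighbors -> [0-2 FREE][3-13 ALLOC][14-43 FREE]

Answer: [0-2 FREE][3-13 ALLOC][14-43 FREE]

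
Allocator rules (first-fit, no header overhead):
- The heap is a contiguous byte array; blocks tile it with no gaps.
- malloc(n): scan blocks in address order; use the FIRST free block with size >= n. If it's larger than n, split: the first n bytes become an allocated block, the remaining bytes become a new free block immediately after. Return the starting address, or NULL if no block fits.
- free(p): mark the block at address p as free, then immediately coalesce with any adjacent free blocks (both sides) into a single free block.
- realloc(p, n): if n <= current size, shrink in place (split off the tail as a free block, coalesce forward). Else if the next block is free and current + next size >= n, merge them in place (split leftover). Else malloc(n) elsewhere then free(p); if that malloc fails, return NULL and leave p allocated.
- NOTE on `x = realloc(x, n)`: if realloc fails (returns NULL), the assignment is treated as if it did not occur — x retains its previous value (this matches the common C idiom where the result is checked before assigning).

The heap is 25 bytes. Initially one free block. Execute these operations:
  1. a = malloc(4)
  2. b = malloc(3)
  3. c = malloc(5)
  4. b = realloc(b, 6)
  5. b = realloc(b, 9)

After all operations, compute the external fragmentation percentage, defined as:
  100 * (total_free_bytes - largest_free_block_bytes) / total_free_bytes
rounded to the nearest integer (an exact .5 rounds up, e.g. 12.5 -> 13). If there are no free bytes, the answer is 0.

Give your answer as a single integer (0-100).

Answer: 43

Derivation:
Op 1: a = malloc(4) -> a = 0; heap: [0-3 ALLOC][4-24 FREE]
Op 2: b = malloc(3) -> b = 4; heap: [0-3 ALLOC][4-6 ALLOC][7-24 FREE]
Op 3: c = malloc(5) -> c = 7; heap: [0-3 ALLOC][4-6 ALLOC][7-11 ALLOC][12-24 FREE]
Op 4: b = realloc(b, 6) -> b = 12; heap: [0-3 ALLOC][4-6 FREE][7-11 ALLOC][12-17 ALLOC][18-24 FREE]
Op 5: b = realloc(b, 9) -> b = 12; heap: [0-3 ALLOC][4-6 FREE][7-11 ALLOC][12-20 ALLOC][21-24 FREE]
Free blocks: [3 4] total_free=7 largest=4 -> 100*(7-4)/7 = 300/7 ≈ 42.857 -> rounds to 43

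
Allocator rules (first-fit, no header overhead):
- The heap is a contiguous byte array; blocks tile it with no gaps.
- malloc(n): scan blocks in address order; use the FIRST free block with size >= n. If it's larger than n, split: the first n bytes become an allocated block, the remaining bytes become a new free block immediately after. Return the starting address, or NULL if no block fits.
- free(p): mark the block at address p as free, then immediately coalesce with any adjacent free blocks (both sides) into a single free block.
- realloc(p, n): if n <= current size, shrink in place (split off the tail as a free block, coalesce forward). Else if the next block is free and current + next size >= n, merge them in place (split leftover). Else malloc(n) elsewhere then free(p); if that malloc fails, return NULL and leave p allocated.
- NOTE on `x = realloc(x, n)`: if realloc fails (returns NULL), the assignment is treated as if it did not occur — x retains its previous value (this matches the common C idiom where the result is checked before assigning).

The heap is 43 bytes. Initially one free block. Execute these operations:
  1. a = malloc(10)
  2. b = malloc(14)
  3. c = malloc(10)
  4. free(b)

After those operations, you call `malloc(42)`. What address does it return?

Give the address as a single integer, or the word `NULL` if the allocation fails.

Op 1: a = malloc(10) -> a = 0; heap: [0-9 ALLOC][10-42 FREE]
Op 2: b = malloc(14) -> b = 10; heap: [0-9 ALLOC][10-23 ALLOC][24-42 FREE]
Op 3: c = malloc(10) -> c = 24; heap: [0-9 ALLOC][10-23 ALLOC][24-33 ALLOC][34-42 FREE]
Op 4: free(b) -> (freed b); heap: [0-9 ALLOC][10-23 FREE][24-33 ALLOC][34-42 FREE]
malloc(42): first-fit scan over [0-9 ALLOC][10-23 FREE][24-33 ALLOC][34-42 FREE] -> NULL

Answer: NULL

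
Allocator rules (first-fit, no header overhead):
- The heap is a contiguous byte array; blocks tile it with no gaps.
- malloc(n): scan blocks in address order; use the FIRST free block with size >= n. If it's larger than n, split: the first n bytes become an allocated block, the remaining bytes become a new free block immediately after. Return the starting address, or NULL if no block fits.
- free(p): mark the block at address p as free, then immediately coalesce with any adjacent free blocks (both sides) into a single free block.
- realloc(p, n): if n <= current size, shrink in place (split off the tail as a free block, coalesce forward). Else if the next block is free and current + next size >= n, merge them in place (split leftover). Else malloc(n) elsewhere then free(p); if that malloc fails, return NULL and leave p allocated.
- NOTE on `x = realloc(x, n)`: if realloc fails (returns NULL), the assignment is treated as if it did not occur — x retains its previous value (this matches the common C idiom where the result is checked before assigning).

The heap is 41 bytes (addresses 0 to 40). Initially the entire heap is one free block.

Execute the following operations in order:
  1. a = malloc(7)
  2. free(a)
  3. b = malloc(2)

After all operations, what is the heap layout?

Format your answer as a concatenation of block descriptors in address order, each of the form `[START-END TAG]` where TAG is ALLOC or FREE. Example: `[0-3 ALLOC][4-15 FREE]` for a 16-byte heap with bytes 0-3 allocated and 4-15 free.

Answer: [0-1 ALLOC][2-40 FREE]

Derivation:
Op 1: a = malloc(7) -> a = 0; heap: [0-6 ALLOC][7-40 FREE]
Op 2: free(a) -> (freed a); heap: [0-40 FREE]
Op 3: b = malloc(2) -> b = 0; heap: [0-1 ALLOC][2-40 FREE]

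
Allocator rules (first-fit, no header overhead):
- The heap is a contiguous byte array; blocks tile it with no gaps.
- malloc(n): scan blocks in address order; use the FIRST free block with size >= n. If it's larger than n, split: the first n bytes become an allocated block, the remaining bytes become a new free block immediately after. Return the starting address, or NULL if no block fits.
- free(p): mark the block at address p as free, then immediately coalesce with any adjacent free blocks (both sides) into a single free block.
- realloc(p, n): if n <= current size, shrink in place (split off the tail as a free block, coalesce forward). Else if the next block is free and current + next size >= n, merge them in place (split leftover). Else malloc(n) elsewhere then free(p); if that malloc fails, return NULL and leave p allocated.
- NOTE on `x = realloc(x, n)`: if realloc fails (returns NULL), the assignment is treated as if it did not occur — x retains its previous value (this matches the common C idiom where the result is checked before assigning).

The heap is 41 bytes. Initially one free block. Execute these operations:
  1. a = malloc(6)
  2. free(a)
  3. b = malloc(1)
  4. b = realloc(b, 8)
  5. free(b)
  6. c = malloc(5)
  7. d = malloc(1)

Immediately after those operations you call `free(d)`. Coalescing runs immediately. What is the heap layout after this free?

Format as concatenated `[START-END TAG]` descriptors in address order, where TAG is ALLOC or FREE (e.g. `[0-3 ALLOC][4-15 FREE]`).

Answer: [0-4 ALLOC][5-40 FREE]

Derivation:
Op 1: a = malloc(6) -> a = 0; heap: [0-5 ALLOC][6-40 FREE]
Op 2: free(a) -> (freed a); heap: [0-40 FREE]
Op 3: b = malloc(1) -> b = 0; heap: [0-0 ALLOC][1-40 FREE]
Op 4: b = realloc(b, 8) -> b = 0; heap: [0-7 ALLOC][8-40 FREE]
Op 5: free(b) -> (freed b); heap: [0-40 FREE]
Op 6: c = malloc(5) -> c = 0; heap: [0-4 ALLOC][5-40 FREE]
Op 7: d = malloc(1) -> d = 5; heap: [0-4 ALLOC][5-5 ALLOC][6-40 FREE]
free(d): d = 5 -> block [5-5 ALLOC]; mark free, coalesce with adjacent free neighbors -> [0-4 ALLOC][5-40 FREE]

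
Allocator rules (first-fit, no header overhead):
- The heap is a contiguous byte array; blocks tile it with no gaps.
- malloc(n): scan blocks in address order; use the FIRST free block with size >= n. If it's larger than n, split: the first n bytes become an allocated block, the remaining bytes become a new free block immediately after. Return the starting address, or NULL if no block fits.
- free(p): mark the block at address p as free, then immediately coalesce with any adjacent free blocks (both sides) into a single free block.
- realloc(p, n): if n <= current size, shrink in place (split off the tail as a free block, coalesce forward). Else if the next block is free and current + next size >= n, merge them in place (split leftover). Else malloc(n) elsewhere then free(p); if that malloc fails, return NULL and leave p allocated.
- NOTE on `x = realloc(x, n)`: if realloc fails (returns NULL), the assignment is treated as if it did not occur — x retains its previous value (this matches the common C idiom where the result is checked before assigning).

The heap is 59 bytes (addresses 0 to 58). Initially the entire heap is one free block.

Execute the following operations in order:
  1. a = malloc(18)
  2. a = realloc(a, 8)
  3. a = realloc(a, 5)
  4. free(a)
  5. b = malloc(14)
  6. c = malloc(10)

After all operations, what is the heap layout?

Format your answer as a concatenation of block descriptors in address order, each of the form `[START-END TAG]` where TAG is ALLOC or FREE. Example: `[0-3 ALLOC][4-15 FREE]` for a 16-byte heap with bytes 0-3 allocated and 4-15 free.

Op 1: a = malloc(18) -> a = 0; heap: [0-17 ALLOC][18-58 FREE]
Op 2: a = realloc(a, 8) -> a = 0; heap: [0-7 ALLOC][8-58 FREE]
Op 3: a = realloc(a, 5) -> a = 0; heap: [0-4 ALLOC][5-58 FREE]
Op 4: free(a) -> (freed a); heap: [0-58 FREE]
Op 5: b = malloc(14) -> b = 0; heap: [0-13 ALLOC][14-58 FREE]
Op 6: c = malloc(10) -> c = 14; heap: [0-13 ALLOC][14-23 ALLOC][24-58 FREE]

Answer: [0-13 ALLOC][14-23 ALLOC][24-58 FREE]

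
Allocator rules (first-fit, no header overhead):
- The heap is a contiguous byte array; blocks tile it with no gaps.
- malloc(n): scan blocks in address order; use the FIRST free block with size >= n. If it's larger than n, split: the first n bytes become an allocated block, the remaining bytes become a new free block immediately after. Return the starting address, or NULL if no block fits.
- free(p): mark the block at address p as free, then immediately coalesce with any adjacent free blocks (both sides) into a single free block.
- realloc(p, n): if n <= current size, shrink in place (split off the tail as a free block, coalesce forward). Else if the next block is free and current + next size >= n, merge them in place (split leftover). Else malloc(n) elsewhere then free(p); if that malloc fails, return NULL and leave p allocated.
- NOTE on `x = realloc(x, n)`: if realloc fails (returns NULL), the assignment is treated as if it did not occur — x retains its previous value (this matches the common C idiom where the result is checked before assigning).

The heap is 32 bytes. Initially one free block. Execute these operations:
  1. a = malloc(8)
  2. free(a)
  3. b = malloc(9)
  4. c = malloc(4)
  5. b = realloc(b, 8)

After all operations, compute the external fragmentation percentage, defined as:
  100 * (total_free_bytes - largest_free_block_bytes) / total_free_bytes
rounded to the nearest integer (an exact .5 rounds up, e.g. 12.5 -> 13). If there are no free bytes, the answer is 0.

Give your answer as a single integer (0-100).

Answer: 5

Derivation:
Op 1: a = malloc(8) -> a = 0; heap: [0-7 ALLOC][8-31 FREE]
Op 2: free(a) -> (freed a); heap: [0-31 FREE]
Op 3: b = malloc(9) -> b = 0; heap: [0-8 ALLOC][9-31 FREE]
Op 4: c = malloc(4) -> c = 9; heap: [0-8 ALLOC][9-12 ALLOC][13-31 FREE]
Op 5: b = realloc(b, 8) -> b = 0; heap: [0-7 ALLOC][8-8 FREE][9-12 ALLOC][13-31 FREE]
Free blocks: [1 19] total_free=20 largest=19 -> 100*(20-19)/20 = 100/20 = 5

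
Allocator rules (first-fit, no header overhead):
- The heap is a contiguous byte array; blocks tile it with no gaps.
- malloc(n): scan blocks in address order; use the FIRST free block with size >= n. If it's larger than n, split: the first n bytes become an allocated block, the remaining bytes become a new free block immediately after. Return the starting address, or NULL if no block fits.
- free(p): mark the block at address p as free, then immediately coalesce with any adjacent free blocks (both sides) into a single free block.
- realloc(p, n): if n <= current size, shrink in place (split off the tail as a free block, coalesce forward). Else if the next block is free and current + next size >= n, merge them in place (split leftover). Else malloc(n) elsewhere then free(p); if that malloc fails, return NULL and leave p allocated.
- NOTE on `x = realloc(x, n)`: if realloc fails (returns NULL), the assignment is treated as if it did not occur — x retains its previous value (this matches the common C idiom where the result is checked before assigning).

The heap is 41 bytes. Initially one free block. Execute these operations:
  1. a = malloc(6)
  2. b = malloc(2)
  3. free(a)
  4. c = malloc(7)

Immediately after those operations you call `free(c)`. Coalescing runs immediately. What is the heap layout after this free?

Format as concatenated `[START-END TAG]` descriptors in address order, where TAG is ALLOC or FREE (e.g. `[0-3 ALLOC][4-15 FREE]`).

Answer: [0-5 FREE][6-7 ALLOC][8-40 FREE]

Derivation:
Op 1: a = malloc(6) -> a = 0; heap: [0-5 ALLOC][6-40 FREE]
Op 2: b = malloc(2) -> b = 6; heap: [0-5 ALLOC][6-7 ALLOC][8-40 FREE]
Op 3: free(a) -> (freed a); heap: [0-5 FREE][6-7 ALLOC][8-40 FREE]
Op 4: c = malloc(7) -> c = 8; heap: [0-5 FREE][6-7 ALLOC][8-14 ALLOC][15-40 FREE]
free(c): c = 8 -> block [8-14 ALLOC]; mark free, coalesce with adjacent free neighbors -> [0-5 FREE][6-7 ALLOC][8-40 FREE]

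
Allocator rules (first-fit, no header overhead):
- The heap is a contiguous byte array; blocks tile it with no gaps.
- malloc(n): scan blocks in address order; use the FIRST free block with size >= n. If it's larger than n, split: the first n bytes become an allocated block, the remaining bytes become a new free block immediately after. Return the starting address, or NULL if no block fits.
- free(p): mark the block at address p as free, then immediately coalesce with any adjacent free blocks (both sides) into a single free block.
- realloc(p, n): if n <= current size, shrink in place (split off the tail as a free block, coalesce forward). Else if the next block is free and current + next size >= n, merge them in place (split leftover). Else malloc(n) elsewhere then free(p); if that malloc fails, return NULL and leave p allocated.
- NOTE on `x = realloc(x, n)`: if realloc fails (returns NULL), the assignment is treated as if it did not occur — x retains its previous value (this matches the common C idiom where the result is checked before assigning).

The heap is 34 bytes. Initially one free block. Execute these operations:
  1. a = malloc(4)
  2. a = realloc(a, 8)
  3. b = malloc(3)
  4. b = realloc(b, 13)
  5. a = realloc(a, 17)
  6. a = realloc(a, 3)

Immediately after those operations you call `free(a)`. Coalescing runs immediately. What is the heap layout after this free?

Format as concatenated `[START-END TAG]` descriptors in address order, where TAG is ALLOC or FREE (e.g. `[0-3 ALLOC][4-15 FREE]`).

Answer: [0-7 FREE][8-20 ALLOC][21-33 FREE]

Derivation:
Op 1: a = malloc(4) -> a = 0; heap: [0-3 ALLOC][4-33 FREE]
Op 2: a = realloc(a, 8) -> a = 0; heap: [0-7 ALLOC][8-33 FREE]
Op 3: b = malloc(3) -> b = 8; heap: [0-7 ALLOC][8-10 ALLOC][11-33 FREE]
Op 4: b = realloc(b, 13) -> b = 8; heap: [0-7 ALLOC][8-20 ALLOC][21-33 FREE]
Op 5: a = realloc(a, 17) -> NULL (a unchanged); heap: [0-7 ALLOC][8-20 ALLOC][21-33 FREE]
Op 6: a = realloc(a, 3) -> a = 0; heap: [0-2 ALLOC][3-7 FREE][8-20 ALLOC][21-33 FREE]
free(a): a = 0 -> block [0-2 ALLOC]; mark free, coalesce with adjacent free neighbors -> [0-7 FREE][8-20 ALLOC][21-33 FREE]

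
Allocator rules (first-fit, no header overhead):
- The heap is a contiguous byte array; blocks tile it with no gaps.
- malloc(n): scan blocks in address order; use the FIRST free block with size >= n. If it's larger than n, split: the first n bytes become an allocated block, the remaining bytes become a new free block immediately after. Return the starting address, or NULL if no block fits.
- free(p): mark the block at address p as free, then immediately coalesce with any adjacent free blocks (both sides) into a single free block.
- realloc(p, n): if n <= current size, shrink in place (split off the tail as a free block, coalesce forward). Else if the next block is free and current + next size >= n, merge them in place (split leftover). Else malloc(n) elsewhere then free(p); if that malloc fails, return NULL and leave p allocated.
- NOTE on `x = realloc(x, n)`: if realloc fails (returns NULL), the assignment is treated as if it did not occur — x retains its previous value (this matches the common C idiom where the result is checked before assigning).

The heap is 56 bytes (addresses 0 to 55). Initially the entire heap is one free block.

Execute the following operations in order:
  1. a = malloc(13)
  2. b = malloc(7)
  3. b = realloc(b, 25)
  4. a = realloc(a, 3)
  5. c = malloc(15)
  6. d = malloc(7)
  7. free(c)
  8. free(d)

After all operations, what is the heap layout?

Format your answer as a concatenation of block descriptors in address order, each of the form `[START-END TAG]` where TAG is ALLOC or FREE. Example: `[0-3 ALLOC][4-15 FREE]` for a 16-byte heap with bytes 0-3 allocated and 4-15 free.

Op 1: a = malloc(13) -> a = 0; heap: [0-12 ALLOC][13-55 FREE]
Op 2: b = malloc(7) -> b = 13; heap: [0-12 ALLOC][13-19 ALLOC][20-55 FREE]
Op 3: b = realloc(b, 25) -> b = 13; heap: [0-12 ALLOC][13-37 ALLOC][38-55 FREE]
Op 4: a = realloc(a, 3) -> a = 0; heap: [0-2 ALLOC][3-12 FREE][13-37 ALLOC][38-55 FREE]
Op 5: c = malloc(15) -> c = 38; heap: [0-2 ALLOC][3-12 FREE][13-37 ALLOC][38-52 ALLOC][53-55 FREE]
Op 6: d = malloc(7) -> d = 3; heap: [0-2 ALLOC][3-9 ALLOC][10-12 FREE][13-37 ALLOC][38-52 ALLOC][53-55 FREE]
Op 7: free(c) -> (freed c); heap: [0-2 ALLOC][3-9 ALLOC][10-12 FREE][13-37 ALLOC][38-55 FREE]
Op 8: free(d) -> (freed d); heap: [0-2 ALLOC][3-12 FREE][13-37 ALLOC][38-55 FREE]

Answer: [0-2 ALLOC][3-12 FREE][13-37 ALLOC][38-55 FREE]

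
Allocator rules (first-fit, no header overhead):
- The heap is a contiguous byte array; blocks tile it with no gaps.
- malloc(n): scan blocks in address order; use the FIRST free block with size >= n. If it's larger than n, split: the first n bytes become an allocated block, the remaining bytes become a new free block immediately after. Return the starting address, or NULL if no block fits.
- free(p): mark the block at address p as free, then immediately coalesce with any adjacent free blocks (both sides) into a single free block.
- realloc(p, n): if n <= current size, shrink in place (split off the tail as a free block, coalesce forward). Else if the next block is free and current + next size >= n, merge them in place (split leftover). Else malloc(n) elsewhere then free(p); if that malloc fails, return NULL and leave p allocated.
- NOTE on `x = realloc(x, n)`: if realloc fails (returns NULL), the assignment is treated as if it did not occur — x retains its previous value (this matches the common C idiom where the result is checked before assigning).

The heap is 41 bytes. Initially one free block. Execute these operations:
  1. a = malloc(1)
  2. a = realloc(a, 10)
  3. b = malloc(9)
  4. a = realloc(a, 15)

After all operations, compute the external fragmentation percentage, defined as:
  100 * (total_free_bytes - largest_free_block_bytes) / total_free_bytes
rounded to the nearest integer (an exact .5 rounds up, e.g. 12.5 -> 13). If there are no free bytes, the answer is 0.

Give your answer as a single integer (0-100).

Answer: 41

Derivation:
Op 1: a = malloc(1) -> a = 0; heap: [0-0 ALLOC][1-40 FREE]
Op 2: a = realloc(a, 10) -> a = 0; heap: [0-9 ALLOC][10-40 FREE]
Op 3: b = malloc(9) -> b = 10; heap: [0-9 ALLOC][10-18 ALLOC][19-40 FREE]
Op 4: a = realloc(a, 15) -> a = 19; heap: [0-9 FREE][10-18 ALLOC][19-33 ALLOC][34-40 FREE]
Free blocks: [10 7] total_free=17 largest=10 -> 100*(17-10)/17 = 700/17 ≈ 41.176 -> rounds to 41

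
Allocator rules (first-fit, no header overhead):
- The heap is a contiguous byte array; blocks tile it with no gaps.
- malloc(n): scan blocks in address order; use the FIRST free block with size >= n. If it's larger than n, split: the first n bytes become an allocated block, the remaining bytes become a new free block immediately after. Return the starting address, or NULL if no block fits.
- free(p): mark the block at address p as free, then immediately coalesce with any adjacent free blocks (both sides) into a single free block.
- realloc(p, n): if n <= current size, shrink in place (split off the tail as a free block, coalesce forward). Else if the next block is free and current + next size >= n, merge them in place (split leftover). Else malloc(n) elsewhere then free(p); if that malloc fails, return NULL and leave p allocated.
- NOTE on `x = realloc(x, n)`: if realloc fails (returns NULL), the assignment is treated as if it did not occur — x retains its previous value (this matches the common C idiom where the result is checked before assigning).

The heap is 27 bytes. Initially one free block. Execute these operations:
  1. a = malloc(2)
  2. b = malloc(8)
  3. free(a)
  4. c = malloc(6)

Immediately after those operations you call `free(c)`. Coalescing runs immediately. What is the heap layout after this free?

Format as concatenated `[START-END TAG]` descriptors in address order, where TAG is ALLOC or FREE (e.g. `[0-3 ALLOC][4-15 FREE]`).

Op 1: a = malloc(2) -> a = 0; heap: [0-1 ALLOC][2-26 FREE]
Op 2: b = malloc(8) -> b = 2; heap: [0-1 ALLOC][2-9 ALLOC][10-26 FREE]
Op 3: free(a) -> (freed a); heap: [0-1 FREE][2-9 ALLOC][10-26 FREE]
Op 4: c = malloc(6) -> c = 10; heap: [0-1 FREE][2-9 ALLOC][10-15 ALLOC][16-26 FREE]
free(c): c = 10 -> block [10-15 ALLOC]; mark free, coalesce with adjacent free neighbors -> [0-1 FREE][2-9 ALLOC][10-26 FREE]

Answer: [0-1 FREE][2-9 ALLOC][10-26 FREE]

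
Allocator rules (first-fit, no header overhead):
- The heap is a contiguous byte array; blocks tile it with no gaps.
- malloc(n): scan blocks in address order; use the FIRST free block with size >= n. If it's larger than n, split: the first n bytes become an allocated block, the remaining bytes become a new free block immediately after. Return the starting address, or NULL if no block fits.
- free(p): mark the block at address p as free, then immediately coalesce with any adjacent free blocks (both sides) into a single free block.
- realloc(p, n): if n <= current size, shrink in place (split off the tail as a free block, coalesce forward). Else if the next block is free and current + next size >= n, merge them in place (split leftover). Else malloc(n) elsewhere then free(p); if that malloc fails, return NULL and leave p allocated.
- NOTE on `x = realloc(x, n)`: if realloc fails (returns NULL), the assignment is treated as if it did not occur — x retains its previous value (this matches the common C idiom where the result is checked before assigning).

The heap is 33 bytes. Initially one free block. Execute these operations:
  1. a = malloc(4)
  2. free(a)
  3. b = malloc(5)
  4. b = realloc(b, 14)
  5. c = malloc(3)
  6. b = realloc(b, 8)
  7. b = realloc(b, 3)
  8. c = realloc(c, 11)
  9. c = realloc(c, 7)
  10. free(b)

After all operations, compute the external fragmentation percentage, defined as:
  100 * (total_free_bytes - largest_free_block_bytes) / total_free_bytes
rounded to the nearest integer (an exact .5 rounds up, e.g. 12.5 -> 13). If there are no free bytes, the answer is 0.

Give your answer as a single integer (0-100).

Answer: 46

Derivation:
Op 1: a = malloc(4) -> a = 0; heap: [0-3 ALLOC][4-32 FREE]
Op 2: free(a) -> (freed a); heap: [0-32 FREE]
Op 3: b = malloc(5) -> b = 0; heap: [0-4 ALLOC][5-32 FREE]
Op 4: b = realloc(b, 14) -> b = 0; heap: [0-13 ALLOC][14-32 FREE]
Op 5: c = malloc(3) -> c = 14; heap: [0-13 ALLOC][14-16 ALLOC][17-32 FREE]
Op 6: b = realloc(b, 8) -> b = 0; heap: [0-7 ALLOC][8-13 FREE][14-16 ALLOC][17-32 FREE]
Op 7: b = realloc(b, 3) -> b = 0; heap: [0-2 ALLOC][3-13 FREE][14-16 ALLOC][17-32 FREE]
Op 8: c = realloc(c, 11) -> c = 14; heap: [0-2 ALLOC][3-13 FREE][14-24 ALLOC][25-32 FREE]
Op 9: c = realloc(c, 7) -> c = 14; heap: [0-2 ALLOC][3-13 FREE][14-20 ALLOC][21-32 FREE]
Op 10: free(b) -> (freed b); heap: [0-13 FREE][14-20 ALLOC][21-32 FREE]
Free blocks: [14 12] total_free=26 largest=14 -> 100*(26-14)/26 = 1200/26 ≈ 46.154 -> rounds to 46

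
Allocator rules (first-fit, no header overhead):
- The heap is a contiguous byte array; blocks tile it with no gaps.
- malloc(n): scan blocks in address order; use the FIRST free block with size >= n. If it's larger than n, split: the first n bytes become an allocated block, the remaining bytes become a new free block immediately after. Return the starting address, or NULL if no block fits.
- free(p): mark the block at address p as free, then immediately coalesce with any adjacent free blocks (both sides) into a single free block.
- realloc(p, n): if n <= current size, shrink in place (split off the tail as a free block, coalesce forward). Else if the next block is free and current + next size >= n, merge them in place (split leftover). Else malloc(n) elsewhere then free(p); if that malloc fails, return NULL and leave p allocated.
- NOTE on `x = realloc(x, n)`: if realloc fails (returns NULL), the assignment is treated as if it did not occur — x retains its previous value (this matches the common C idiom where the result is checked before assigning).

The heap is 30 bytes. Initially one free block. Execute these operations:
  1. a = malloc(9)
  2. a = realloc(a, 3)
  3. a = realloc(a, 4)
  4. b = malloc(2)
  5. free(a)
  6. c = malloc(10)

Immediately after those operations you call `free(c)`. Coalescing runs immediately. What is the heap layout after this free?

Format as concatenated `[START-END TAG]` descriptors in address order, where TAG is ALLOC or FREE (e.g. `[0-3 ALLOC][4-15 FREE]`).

Answer: [0-3 FREE][4-5 ALLOC][6-29 FREE]

Derivation:
Op 1: a = malloc(9) -> a = 0; heap: [0-8 ALLOC][9-29 FREE]
Op 2: a = realloc(a, 3) -> a = 0; heap: [0-2 ALLOC][3-29 FREE]
Op 3: a = realloc(a, 4) -> a = 0; heap: [0-3 ALLOC][4-29 FREE]
Op 4: b = malloc(2) -> b = 4; heap: [0-3 ALLOC][4-5 ALLOC][6-29 FREE]
Op 5: free(a) -> (freed a); heap: [0-3 FREE][4-5 ALLOC][6-29 FREE]
Op 6: c = malloc(10) -> c = 6; heap: [0-3 FREE][4-5 ALLOC][6-15 ALLOC][16-29 FREE]
free(c): c = 6 -> block [6-15 ALLOC]; mark free, coalesce with adjacent free neighbors -> [0-3 FREE][4-5 ALLOC][6-29 FREE]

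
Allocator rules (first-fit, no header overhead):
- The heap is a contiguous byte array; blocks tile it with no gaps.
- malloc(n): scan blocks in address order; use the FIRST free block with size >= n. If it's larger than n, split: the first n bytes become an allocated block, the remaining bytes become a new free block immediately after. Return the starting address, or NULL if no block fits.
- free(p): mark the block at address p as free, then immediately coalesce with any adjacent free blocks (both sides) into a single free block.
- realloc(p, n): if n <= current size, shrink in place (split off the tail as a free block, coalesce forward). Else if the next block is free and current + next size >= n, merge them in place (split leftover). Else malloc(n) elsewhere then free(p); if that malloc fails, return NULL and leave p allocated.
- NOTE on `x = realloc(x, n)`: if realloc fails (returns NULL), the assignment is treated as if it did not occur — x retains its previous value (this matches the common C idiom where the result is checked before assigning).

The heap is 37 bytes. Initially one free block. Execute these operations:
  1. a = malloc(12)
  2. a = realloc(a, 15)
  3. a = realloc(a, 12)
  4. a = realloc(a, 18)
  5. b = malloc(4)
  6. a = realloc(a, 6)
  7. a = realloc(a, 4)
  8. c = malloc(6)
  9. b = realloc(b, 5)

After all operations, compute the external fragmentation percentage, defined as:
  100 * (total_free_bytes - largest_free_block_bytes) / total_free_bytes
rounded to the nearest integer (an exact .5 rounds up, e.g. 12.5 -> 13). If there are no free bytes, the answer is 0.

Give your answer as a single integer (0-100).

Op 1: a = malloc(12) -> a = 0; heap: [0-11 ALLOC][12-36 FREE]
Op 2: a = realloc(a, 15) -> a = 0; heap: [0-14 ALLOC][15-36 FREE]
Op 3: a = realloc(a, 12) -> a = 0; heap: [0-11 ALLOC][12-36 FREE]
Op 4: a = realloc(a, 18) -> a = 0; heap: [0-17 ALLOC][18-36 FREE]
Op 5: b = malloc(4) -> b = 18; heap: [0-17 ALLOC][18-21 ALLOC][22-36 FREE]
Op 6: a = realloc(a, 6) -> a = 0; heap: [0-5 ALLOC][6-17 FREE][18-21 ALLOC][22-36 FREE]
Op 7: a = realloc(a, 4) -> a = 0; heap: [0-3 ALLOC][4-17 FREE][18-21 ALLOC][22-36 FREE]
Op 8: c = malloc(6) -> c = 4; heap: [0-3 ALLOC][4-9 ALLOC][10-17 FREE][18-21 ALLOC][22-36 FREE]
Op 9: b = realloc(b, 5) -> b = 18; heap: [0-3 ALLOC][4-9 ALLOC][10-17 FREE][18-22 ALLOC][23-36 FREE]
Free blocks: [8 14] total_free=22 largest=14 -> 100*(22-14)/22 = 800/22 ≈ 36.364 -> rounds to 36

Answer: 36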